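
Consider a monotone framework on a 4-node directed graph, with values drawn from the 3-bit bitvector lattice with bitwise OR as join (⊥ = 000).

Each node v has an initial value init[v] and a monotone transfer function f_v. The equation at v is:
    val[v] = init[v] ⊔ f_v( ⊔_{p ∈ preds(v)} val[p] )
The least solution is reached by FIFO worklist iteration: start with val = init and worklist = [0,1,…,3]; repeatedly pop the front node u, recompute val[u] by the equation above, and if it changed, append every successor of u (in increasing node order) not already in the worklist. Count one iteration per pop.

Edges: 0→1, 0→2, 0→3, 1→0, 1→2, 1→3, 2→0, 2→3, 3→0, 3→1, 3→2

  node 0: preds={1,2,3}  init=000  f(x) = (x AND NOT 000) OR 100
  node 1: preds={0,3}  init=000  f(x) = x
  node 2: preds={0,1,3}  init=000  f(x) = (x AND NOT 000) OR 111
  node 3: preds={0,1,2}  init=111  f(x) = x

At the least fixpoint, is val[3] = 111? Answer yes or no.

Worklist (5 pops):
  #1 pop 0: in=111 → 111 (was 000); enqueue []
  #2 pop 1: in=111 → 111 (was 000); enqueue [0]
  #3 pop 2: in=111 → 111 (was 000); enqueue []
  #4 pop 3: in=111 → 111 (no change)
  #5 pop 0: in=111 → 111 (no change)

Fixpoint:
  val[0] = 111
  val[1] = 111
  val[2] = 111
  val[3] = 111

yes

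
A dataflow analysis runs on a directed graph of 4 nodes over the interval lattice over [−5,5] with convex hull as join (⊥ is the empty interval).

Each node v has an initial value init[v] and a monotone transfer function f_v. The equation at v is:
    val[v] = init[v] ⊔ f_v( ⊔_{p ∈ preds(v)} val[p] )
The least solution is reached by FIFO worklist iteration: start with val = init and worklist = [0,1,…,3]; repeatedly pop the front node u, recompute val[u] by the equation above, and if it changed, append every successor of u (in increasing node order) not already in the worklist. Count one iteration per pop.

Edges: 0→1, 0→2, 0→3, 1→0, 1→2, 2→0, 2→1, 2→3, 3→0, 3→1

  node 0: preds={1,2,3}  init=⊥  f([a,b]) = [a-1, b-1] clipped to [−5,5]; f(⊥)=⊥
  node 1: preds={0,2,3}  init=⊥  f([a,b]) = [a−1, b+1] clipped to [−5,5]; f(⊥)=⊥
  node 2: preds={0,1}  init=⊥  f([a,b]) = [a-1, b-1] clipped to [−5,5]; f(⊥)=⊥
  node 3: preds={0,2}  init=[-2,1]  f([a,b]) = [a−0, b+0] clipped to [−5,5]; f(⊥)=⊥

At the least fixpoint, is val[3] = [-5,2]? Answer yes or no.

Iteration log — 9 steps:
  step 1. node 0  ⊔preds=[-2,1]  new=[-3,0]  old=⊥  +wl: 
  step 2. node 1  ⊔preds=[-3,1]  new=[-4,2]  old=⊥  +wl: 0
  step 3. node 2  ⊔preds=[-4,2]  new=[-5,1]  old=⊥  +wl: 1
  step 4. node 3  ⊔preds=[-5,1]  new=[-5,1]  old=[-2,1]  +wl: 
  step 5. node 0  ⊔preds=[-5,2]  new=[-5,1]  old=[-3,0]  +wl: 2,3
  step 6. node 1  ⊔preds=[-5,1]  new=[-5,2]  old=[-4,2]  +wl: 0
  step 7. node 2  ⊔preds=[-5,2]  new=[-5,1]  stable
  step 8. node 3  ⊔preds=[-5,1]  new=[-5,1]  stable
  step 9. node 0  ⊔preds=[-5,2]  new=[-5,1]  stable

Least fixpoint reached:
  node 0: [-5,1]
  node 1: [-5,2]
  node 2: [-5,1]
  node 3: [-5,1]

no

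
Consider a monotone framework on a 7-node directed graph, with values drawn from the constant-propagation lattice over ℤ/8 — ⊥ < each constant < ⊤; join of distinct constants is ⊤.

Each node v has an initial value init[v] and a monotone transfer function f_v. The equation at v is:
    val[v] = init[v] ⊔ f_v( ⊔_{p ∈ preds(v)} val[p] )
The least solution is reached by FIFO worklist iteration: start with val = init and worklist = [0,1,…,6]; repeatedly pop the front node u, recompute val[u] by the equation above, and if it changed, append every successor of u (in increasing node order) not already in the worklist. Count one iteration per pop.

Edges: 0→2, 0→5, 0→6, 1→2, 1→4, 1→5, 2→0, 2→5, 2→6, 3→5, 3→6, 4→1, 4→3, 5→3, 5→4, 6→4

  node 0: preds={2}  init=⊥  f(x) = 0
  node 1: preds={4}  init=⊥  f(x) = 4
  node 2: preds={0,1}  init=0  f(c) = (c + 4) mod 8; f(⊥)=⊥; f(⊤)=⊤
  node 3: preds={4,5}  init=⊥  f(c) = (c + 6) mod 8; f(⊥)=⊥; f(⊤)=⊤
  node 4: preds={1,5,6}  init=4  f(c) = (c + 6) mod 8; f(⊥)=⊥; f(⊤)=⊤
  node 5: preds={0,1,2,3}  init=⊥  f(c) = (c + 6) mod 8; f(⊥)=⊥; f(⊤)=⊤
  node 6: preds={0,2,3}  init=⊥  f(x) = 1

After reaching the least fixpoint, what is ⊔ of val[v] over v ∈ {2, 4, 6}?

Worklist (13 pops):
  #1 pop 0: in=0 → 0 (was ⊥); enqueue []
  #2 pop 1: in=4 → 4 (was ⊥); enqueue []
  #3 pop 2: in=⊤ → ⊤ (was 0); enqueue [0]
  #4 pop 3: in=4 → 2 (was ⊥); enqueue []
  #5 pop 4: in=4 → ⊤ (was 4); enqueue [1,3]
  #6 pop 5: in=⊤ → ⊤ (was ⊥); enqueue [4]
  #7 pop 6: in=⊤ → 1 (was ⊥); enqueue []
  #8 pop 0: in=⊤ → 0 (no change)
  #9 pop 1: in=⊤ → 4 (no change)
  #10 pop 3: in=⊤ → ⊤ (was 2); enqueue [5,6]
  #11 pop 4: in=⊤ → ⊤ (no change)
  #12 pop 5: in=⊤ → ⊤ (no change)
  #13 pop 6: in=⊤ → 1 (no change)

Fixpoint:
  val[0] = 0
  val[1] = 4
  val[2] = ⊤
  val[3] = ⊤
  val[4] = ⊤
  val[5] = ⊤
  val[6] = 1

⊤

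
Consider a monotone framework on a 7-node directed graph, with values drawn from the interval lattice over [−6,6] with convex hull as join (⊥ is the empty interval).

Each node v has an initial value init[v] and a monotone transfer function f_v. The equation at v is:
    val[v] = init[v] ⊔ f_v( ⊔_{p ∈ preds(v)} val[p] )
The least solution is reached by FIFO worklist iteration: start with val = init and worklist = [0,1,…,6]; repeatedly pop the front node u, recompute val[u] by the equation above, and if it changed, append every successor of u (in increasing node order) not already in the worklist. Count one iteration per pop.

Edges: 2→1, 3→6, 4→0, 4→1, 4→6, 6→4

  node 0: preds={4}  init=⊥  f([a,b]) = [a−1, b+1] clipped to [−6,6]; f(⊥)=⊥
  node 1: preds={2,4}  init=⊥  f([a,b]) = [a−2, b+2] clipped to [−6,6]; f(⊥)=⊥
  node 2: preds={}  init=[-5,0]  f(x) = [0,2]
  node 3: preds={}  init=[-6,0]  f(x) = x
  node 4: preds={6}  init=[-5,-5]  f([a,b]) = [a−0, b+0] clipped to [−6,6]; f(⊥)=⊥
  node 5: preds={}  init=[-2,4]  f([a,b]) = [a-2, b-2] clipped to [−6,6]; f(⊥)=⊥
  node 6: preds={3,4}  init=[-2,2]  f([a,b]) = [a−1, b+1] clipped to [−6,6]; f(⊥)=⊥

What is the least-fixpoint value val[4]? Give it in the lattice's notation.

[-6,6]

Trace (25 dequeues):
  [1] u=0 | in [-5,-5] | out [-6,-4] | prev ⊥ | push {}
  [2] u=1 | in [-5,0] | out [-6,2] | prev ⊥ | push {}
  [3] u=2 | in ⊥ | out [-5,2] | prev [-5,0] | push {1}
  [4] u=3 | in ⊥ | out [-6,0] | ==
  [5] u=4 | in [-2,2] | out [-5,2] | prev [-5,-5] | push {0}
  [6] u=5 | in ⊥ | out [-2,4] | ==
  [7] u=6 | in [-6,2] | out [-6,3] | prev [-2,2] | push {4}
  [8] u=1 | in [-5,2] | out [-6,4] | prev [-6,2] | push {}
  [9] u=0 | in [-5,2] | out [-6,3] | prev [-6,-4] | push {}
  [10] u=4 | in [-6,3] | out [-6,3] | prev [-5,2] | push {0,1,6}
  [11] u=0 | in [-6,3] | out [-6,4] | prev [-6,3] | push {}
  [12] u=1 | in [-6,3] | out [-6,5] | prev [-6,4] | push {}
  [13] u=6 | in [-6,3] | out [-6,4] | prev [-6,3] | push {4}
  [14] u=4 | in [-6,4] | out [-6,4] | prev [-6,3] | push {0,1,6}
  [15] u=0 | in [-6,4] | out [-6,5] | prev [-6,4] | push {}
  [16] u=1 | in [-6,4] | out [-6,6] | prev [-6,5] | push {}
  [17] u=6 | in [-6,4] | out [-6,5] | prev [-6,4] | push {4}
  [18] u=4 | in [-6,5] | out [-6,5] | prev [-6,4] | push {0,1,6}
  [19] u=0 | in [-6,5] | out [-6,6] | prev [-6,5] | push {}
  [20] u=1 | in [-6,5] | out [-6,6] | ==
  [21] u=6 | in [-6,5] | out [-6,6] | prev [-6,5] | push {4}
  [22] u=4 | in [-6,6] | out [-6,6] | prev [-6,5] | push {0,1,6}
  [23] u=0 | in [-6,6] | out [-6,6] | ==
  [24] u=1 | in [-6,6] | out [-6,6] | ==
  [25] u=6 | in [-6,6] | out [-6,6] | ==

Converged values:
  [0] [-6,6]
  [1] [-6,6]
  [2] [-5,2]
  [3] [-6,0]
  [4] [-6,6]
  [5] [-2,4]
  [6] [-6,6]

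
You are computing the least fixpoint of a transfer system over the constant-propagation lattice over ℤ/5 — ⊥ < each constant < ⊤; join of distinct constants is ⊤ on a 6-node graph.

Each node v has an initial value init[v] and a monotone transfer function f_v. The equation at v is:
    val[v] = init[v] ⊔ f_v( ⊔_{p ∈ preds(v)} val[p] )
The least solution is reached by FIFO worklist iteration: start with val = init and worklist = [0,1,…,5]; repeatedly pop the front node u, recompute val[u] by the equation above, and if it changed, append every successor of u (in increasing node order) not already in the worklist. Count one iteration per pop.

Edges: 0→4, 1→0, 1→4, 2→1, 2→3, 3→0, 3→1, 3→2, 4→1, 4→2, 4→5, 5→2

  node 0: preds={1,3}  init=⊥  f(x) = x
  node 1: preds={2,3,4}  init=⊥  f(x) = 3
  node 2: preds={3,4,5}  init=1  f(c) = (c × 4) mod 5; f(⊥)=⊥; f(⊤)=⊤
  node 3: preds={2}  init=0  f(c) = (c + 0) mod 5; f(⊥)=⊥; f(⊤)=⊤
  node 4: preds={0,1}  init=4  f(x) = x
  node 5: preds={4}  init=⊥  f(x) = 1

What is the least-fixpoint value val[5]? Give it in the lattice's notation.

Iteration log — 10 steps:
  step 1. node 0  ⊔preds=0  new=0  old=⊥  +wl: 
  step 2. node 1  ⊔preds=⊤  new=3  old=⊥  +wl: 0
  step 3. node 2  ⊔preds=⊤  new=⊤  old=1  +wl: 1
  step 4. node 3  ⊔preds=⊤  new=⊤  old=0  +wl: 2
  step 5. node 4  ⊔preds=⊤  new=⊤  old=4  +wl: 
  step 6. node 5  ⊔preds=⊤  new=1  old=⊥  +wl: 
  step 7. node 0  ⊔preds=⊤  new=⊤  old=0  +wl: 4
  step 8. node 1  ⊔preds=⊤  new=3  stable
  step 9. node 2  ⊔preds=⊤  new=⊤  stable
  step 10. node 4  ⊔preds=⊤  new=⊤  stable

Least fixpoint reached:
  node 0: ⊤
  node 1: 3
  node 2: ⊤
  node 3: ⊤
  node 4: ⊤
  node 5: 1

1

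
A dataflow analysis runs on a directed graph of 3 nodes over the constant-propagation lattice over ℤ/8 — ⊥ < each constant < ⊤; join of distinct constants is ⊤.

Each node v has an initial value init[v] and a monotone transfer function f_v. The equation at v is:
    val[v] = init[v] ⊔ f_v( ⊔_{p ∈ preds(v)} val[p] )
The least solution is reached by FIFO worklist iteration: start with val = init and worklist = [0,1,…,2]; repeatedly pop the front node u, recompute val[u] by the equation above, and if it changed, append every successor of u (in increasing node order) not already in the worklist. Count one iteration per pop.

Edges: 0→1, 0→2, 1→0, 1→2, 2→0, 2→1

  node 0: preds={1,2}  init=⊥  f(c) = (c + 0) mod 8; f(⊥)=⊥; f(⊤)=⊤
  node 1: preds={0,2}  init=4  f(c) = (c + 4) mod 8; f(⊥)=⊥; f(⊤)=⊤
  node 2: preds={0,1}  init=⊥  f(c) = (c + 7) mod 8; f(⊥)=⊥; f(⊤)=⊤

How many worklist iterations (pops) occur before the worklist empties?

6

Trace (6 dequeues):
  [1] u=0 | in 4 | out 4 | prev ⊥ | push {}
  [2] u=1 | in 4 | out ⊤ | prev 4 | push {0}
  [3] u=2 | in ⊤ | out ⊤ | prev ⊥ | push {1}
  [4] u=0 | in ⊤ | out ⊤ | prev 4 | push {2}
  [5] u=1 | in ⊤ | out ⊤ | ==
  [6] u=2 | in ⊤ | out ⊤ | ==

Converged values:
  [0] ⊤
  [1] ⊤
  [2] ⊤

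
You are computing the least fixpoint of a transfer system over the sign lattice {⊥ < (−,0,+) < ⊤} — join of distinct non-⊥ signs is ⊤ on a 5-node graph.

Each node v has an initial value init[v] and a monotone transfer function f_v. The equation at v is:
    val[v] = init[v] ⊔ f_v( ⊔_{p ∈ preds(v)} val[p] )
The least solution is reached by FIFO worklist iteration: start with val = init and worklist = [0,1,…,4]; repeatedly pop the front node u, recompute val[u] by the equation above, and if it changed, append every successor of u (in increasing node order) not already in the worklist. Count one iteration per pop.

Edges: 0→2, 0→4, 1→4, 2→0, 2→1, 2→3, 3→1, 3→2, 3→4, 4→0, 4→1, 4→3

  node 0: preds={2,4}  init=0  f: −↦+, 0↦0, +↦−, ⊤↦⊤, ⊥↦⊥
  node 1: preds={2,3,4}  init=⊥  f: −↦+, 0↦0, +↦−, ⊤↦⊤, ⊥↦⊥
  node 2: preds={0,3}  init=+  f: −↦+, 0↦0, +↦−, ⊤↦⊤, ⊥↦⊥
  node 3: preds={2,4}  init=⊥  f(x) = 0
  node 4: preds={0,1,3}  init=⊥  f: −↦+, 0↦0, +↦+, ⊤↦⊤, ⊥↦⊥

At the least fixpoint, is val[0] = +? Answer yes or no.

Iteration log — 10 steps:
  step 1. node 0  ⊔preds=+  new=⊤  old=0  +wl: 
  step 2. node 1  ⊔preds=+  new=−  old=⊥  +wl: 
  step 3. node 2  ⊔preds=⊤  new=⊤  old=+  +wl: 0,1
  step 4. node 3  ⊔preds=⊤  new=0  old=⊥  +wl: 2
  step 5. node 4  ⊔preds=⊤  new=⊤  old=⊥  +wl: 3
  step 6. node 0  ⊔preds=⊤  new=⊤  stable
  step 7. node 1  ⊔preds=⊤  new=⊤  old=−  +wl: 4
  step 8. node 2  ⊔preds=⊤  new=⊤  stable
  step 9. node 3  ⊔preds=⊤  new=0  stable
  step 10. node 4  ⊔preds=⊤  new=⊤  stable

Least fixpoint reached:
  node 0: ⊤
  node 1: ⊤
  node 2: ⊤
  node 3: 0
  node 4: ⊤

no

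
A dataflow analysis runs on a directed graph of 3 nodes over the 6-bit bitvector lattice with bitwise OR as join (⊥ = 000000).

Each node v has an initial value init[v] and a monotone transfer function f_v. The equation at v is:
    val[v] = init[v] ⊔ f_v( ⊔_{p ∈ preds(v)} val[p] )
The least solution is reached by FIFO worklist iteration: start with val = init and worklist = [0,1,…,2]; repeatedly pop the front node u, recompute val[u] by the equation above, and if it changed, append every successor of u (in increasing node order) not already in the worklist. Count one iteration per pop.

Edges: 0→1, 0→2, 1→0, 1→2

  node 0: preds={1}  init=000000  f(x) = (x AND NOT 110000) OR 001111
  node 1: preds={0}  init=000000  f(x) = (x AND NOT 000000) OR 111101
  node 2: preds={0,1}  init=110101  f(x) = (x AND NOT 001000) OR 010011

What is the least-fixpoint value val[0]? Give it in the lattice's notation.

Iteration log — 4 steps:
  step 1. node 0  ⊔preds=000000  new=001111  old=000000  +wl: 
  step 2. node 1  ⊔preds=001111  new=111111  old=000000  +wl: 0
  step 3. node 2  ⊔preds=111111  new=110111  old=110101  +wl: 
  step 4. node 0  ⊔preds=111111  new=001111  stable

Least fixpoint reached:
  node 0: 001111
  node 1: 111111
  node 2: 110111

001111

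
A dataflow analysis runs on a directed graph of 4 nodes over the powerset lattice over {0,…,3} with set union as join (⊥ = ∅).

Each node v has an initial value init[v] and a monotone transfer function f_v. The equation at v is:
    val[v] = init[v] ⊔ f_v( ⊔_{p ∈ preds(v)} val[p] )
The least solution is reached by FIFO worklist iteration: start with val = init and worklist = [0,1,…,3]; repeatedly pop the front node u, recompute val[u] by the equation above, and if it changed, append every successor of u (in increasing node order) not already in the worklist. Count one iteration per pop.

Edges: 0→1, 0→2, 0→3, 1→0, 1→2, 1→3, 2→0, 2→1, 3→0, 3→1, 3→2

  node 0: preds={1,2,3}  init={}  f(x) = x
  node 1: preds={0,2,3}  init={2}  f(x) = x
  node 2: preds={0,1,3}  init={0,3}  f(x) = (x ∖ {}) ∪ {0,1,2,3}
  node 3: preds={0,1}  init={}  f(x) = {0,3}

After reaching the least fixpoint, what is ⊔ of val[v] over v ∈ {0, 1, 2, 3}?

{0,1,2,3}

Trace (9 dequeues):
  [1] u=0 | in {0,2,3} | out {0,2,3} | prev {} | push {}
  [2] u=1 | in {0,2,3} | out {0,2,3} | prev {2} | push {0}
  [3] u=2 | in {0,2,3} | out {0,1,2,3} | prev {0,3} | push {1}
  [4] u=3 | in {0,2,3} | out {0,3} | prev {} | push {2}
  [5] u=0 | in {0,1,2,3} | out {0,1,2,3} | prev {0,2,3} | push {3}
  [6] u=1 | in {0,1,2,3} | out {0,1,2,3} | prev {0,2,3} | push {0}
  [7] u=2 | in {0,1,2,3} | out {0,1,2,3} | ==
  [8] u=3 | in {0,1,2,3} | out {0,3} | ==
  [9] u=0 | in {0,1,2,3} | out {0,1,2,3} | ==

Converged values:
  [0] {0,1,2,3}
  [1] {0,1,2,3}
  [2] {0,1,2,3}
  [3] {0,3}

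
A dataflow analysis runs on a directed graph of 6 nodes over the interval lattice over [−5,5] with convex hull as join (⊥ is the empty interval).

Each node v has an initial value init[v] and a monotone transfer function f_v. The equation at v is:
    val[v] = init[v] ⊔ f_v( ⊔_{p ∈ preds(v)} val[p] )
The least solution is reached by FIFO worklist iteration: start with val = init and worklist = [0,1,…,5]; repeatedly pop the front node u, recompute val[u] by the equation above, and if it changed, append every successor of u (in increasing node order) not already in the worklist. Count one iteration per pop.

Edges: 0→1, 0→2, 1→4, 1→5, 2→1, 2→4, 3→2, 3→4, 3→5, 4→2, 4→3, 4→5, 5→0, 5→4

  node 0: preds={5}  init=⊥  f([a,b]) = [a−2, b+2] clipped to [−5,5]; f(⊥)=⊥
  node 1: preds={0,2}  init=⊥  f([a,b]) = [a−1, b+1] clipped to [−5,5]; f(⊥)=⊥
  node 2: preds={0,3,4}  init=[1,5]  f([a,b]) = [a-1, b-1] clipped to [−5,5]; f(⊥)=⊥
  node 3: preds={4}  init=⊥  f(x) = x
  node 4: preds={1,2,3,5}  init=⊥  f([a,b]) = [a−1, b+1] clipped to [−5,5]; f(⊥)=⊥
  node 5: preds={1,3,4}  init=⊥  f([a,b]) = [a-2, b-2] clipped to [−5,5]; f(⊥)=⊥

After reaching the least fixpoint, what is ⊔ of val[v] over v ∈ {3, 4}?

[-5,5]

Worklist (23 pops):
  #1 pop 0: in=⊥ → ⊥ (no change)
  #2 pop 1: in=[1,5] → [0,5] (was ⊥); enqueue []
  #3 pop 2: in=⊥ → [1,5] (no change)
  #4 pop 3: in=⊥ → ⊥ (no change)
  #5 pop 4: in=[0,5] → [-1,5] (was ⊥); enqueue [2,3]
  #6 pop 5: in=[-1,5] → [-3,3] (was ⊥); enqueue [0,4]
  #7 pop 2: in=[-1,5] → [-2,5] (was [1,5]); enqueue [1]
  #8 pop 3: in=[-1,5] → [-1,5] (was ⊥); enqueue [2,5]
  #9 pop 0: in=[-3,3] → [-5,5] (was ⊥); enqueue []
  #10 pop 4: in=[-3,5] → [-4,5] (was [-1,5]); enqueue [3]
  #11 pop 1: in=[-5,5] → [-5,5] (was [0,5]); enqueue [4]
  #12 pop 2: in=[-5,5] → [-5,5] (was [-2,5]); enqueue [1]
  #13 pop 5: in=[-5,5] → [-5,3] (was [-3,3]); enqueue [0]
  #14 pop 3: in=[-4,5] → [-4,5] (was [-1,5]); enqueue [2,5]
  #15 pop 4: in=[-5,5] → [-5,5] (was [-4,5]); enqueue [3]
  #16 pop 1: in=[-5,5] → [-5,5] (no change)
  #17 pop 0: in=[-5,3] → [-5,5] (no change)
  #18 pop 2: in=[-5,5] → [-5,5] (no change)
  #19 pop 5: in=[-5,5] → [-5,3] (no change)
  #20 pop 3: in=[-5,5] → [-5,5] (was [-4,5]); enqueue [2,4,5]
  #21 pop 2: in=[-5,5] → [-5,5] (no change)
  #22 pop 4: in=[-5,5] → [-5,5] (no change)
  #23 pop 5: in=[-5,5] → [-5,3] (no change)

Fixpoint:
  val[0] = [-5,5]
  val[1] = [-5,5]
  val[2] = [-5,5]
  val[3] = [-5,5]
  val[4] = [-5,5]
  val[5] = [-5,3]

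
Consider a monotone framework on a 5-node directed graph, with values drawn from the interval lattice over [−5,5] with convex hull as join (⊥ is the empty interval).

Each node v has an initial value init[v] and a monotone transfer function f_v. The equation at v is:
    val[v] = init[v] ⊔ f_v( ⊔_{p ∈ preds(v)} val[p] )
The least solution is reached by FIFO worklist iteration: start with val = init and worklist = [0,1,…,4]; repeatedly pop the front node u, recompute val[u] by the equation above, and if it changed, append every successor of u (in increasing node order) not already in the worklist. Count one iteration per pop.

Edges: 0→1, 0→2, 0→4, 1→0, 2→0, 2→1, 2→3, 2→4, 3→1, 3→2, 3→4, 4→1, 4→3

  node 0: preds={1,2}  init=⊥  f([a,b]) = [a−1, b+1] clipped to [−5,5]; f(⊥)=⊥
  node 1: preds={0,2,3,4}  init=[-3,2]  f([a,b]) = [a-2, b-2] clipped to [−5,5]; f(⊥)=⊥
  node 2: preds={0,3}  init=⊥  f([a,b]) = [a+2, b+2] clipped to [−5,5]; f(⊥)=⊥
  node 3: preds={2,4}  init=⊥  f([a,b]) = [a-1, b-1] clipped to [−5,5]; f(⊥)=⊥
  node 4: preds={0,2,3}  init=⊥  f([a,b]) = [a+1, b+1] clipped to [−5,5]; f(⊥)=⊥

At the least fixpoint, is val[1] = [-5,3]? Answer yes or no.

yes

Trace (17 dequeues):
  [1] u=0 | in [-3,2] | out [-4,3] | prev ⊥ | push {}
  [2] u=1 | in [-4,3] | out [-5,2] | prev [-3,2] | push {0}
  [3] u=2 | in [-4,3] | out [-2,5] | prev ⊥ | push {1}
  [4] u=3 | in [-2,5] | out [-3,4] | prev ⊥ | push {2}
  [5] u=4 | in [-4,5] | out [-3,5] | prev ⊥ | push {3}
  [6] u=0 | in [-5,5] | out [-5,5] | prev [-4,3] | push {4}
  [7] u=1 | in [-5,5] | out [-5,3] | prev [-5,2] | push {0}
  [8] u=2 | in [-5,5] | out [-3,5] | prev [-2,5] | push {1}
  [9] u=3 | in [-3,5] | out [-4,4] | prev [-3,4] | push {2}
  [10] u=4 | in [-5,5] | out [-4,5] | prev [-3,5] | push {3}
  [11] u=0 | in [-5,5] | out [-5,5] | ==
  [12] u=1 | in [-5,5] | out [-5,3] | ==
  [13] u=2 | in [-5,5] | out [-3,5] | ==
  [14] u=3 | in [-4,5] | out [-5,4] | prev [-4,4] | push {1,2,4}
  [15] u=1 | in [-5,5] | out [-5,3] | ==
  [16] u=2 | in [-5,5] | out [-3,5] | ==
  [17] u=4 | in [-5,5] | out [-4,5] | ==

Converged values:
  [0] [-5,5]
  [1] [-5,3]
  [2] [-3,5]
  [3] [-5,4]
  [4] [-4,5]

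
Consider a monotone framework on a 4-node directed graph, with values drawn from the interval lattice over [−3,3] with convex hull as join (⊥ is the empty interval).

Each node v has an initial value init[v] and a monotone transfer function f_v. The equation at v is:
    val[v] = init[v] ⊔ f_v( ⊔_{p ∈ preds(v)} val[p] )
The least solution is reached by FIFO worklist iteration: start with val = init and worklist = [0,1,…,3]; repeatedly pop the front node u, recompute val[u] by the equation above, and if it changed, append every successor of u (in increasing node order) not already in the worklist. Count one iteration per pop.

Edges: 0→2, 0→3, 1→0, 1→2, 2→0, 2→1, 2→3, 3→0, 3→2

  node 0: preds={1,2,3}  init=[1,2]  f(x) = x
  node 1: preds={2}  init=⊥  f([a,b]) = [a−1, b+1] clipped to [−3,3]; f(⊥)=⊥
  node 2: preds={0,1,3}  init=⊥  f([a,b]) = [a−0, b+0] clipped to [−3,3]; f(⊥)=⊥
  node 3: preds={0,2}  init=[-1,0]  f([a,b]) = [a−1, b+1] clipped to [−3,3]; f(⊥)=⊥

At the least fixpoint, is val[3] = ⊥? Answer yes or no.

Worklist (14 pops):
  #1 pop 0: in=[-1,0] → [-1,2] (was [1,2]); enqueue []
  #2 pop 1: in=⊥ → ⊥ (no change)
  #3 pop 2: in=[-1,2] → [-1,2] (was ⊥); enqueue [0,1]
  #4 pop 3: in=[-1,2] → [-2,3] (was [-1,0]); enqueue [2]
  #5 pop 0: in=[-2,3] → [-2,3] (was [-1,2]); enqueue [3]
  #6 pop 1: in=[-1,2] → [-2,3] (was ⊥); enqueue [0]
  #7 pop 2: in=[-2,3] → [-2,3] (was [-1,2]); enqueue [1]
  #8 pop 3: in=[-2,3] → [-3,3] (was [-2,3]); enqueue [2]
  #9 pop 0: in=[-3,3] → [-3,3] (was [-2,3]); enqueue [3]
  #10 pop 1: in=[-2,3] → [-3,3] (was [-2,3]); enqueue [0]
  #11 pop 2: in=[-3,3] → [-3,3] (was [-2,3]); enqueue [1]
  #12 pop 3: in=[-3,3] → [-3,3] (no change)
  #13 pop 0: in=[-3,3] → [-3,3] (no change)
  #14 pop 1: in=[-3,3] → [-3,3] (no change)

Fixpoint:
  val[0] = [-3,3]
  val[1] = [-3,3]
  val[2] = [-3,3]
  val[3] = [-3,3]

no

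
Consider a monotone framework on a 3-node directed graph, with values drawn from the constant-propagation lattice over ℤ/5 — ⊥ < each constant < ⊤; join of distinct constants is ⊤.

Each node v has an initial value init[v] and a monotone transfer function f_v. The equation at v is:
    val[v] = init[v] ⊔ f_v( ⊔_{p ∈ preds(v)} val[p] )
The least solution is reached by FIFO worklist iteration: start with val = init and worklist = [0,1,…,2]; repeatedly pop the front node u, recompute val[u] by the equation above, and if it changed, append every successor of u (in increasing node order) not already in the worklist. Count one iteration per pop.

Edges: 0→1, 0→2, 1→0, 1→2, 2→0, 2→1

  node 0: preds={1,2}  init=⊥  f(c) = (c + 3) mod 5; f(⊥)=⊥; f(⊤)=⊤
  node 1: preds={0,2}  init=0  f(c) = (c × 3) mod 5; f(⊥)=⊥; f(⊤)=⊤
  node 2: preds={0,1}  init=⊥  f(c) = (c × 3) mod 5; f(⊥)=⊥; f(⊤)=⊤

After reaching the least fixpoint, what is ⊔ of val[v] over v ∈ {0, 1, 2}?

⊤

Iteration log — 6 steps:
  step 1. node 0  ⊔preds=0  new=3  old=⊥  +wl: 
  step 2. node 1  ⊔preds=3  new=⊤  old=0  +wl: 0
  step 3. node 2  ⊔preds=⊤  new=⊤  old=⊥  +wl: 1
  step 4. node 0  ⊔preds=⊤  new=⊤  old=3  +wl: 2
  step 5. node 1  ⊔preds=⊤  new=⊤  stable
  step 6. node 2  ⊔preds=⊤  new=⊤  stable

Least fixpoint reached:
  node 0: ⊤
  node 1: ⊤
  node 2: ⊤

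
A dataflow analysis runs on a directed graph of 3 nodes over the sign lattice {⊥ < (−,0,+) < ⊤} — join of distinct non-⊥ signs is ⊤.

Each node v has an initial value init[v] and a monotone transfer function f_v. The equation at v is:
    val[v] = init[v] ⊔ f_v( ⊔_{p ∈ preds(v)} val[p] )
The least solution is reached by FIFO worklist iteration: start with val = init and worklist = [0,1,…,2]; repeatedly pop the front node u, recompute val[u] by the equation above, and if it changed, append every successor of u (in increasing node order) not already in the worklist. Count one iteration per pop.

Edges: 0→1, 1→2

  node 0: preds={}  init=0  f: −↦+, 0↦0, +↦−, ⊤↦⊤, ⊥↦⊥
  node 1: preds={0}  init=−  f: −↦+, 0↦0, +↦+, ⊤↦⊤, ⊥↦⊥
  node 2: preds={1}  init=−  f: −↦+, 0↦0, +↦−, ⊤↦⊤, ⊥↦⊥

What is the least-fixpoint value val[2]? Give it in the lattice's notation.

Trace (3 dequeues):
  [1] u=0 | in ⊥ | out 0 | ==
  [2] u=1 | in 0 | out ⊤ | prev − | push {}
  [3] u=2 | in ⊤ | out ⊤ | prev − | push {}

Converged values:
  [0] 0
  [1] ⊤
  [2] ⊤

⊤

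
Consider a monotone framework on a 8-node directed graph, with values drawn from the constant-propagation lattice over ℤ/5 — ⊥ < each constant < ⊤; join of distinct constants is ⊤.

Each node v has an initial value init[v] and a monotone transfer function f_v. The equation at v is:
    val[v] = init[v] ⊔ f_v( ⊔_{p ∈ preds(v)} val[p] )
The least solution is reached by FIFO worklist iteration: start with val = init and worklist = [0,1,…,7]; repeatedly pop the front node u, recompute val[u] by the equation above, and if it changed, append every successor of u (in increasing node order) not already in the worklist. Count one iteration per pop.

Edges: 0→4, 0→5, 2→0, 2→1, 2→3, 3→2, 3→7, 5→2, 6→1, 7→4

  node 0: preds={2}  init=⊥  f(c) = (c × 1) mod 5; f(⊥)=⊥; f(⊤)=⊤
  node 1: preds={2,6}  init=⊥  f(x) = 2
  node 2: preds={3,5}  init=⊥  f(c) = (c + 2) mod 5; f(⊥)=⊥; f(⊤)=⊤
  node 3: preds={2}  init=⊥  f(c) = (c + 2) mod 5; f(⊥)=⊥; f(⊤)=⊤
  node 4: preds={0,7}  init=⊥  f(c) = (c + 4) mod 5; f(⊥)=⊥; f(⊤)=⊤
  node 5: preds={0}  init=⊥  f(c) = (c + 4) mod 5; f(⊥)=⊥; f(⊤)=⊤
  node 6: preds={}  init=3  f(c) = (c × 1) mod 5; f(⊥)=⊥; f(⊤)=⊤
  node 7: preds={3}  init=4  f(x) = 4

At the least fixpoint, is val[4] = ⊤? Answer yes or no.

no

Iteration log — 8 steps:
  step 1. node 0  ⊔preds=⊥  new=⊥  stable
  step 2. node 1  ⊔preds=3  new=2  old=⊥  +wl: 
  step 3. node 2  ⊔preds=⊥  new=⊥  stable
  step 4. node 3  ⊔preds=⊥  new=⊥  stable
  step 5. node 4  ⊔preds=4  new=3  old=⊥  +wl: 
  step 6. node 5  ⊔preds=⊥  new=⊥  stable
  step 7. node 6  ⊔preds=⊥  new=3  stable
  step 8. node 7  ⊔preds=⊥  new=4  stable

Least fixpoint reached:
  node 0: ⊥
  node 1: 2
  node 2: ⊥
  node 3: ⊥
  node 4: 3
  node 5: ⊥
  node 6: 3
  node 7: 4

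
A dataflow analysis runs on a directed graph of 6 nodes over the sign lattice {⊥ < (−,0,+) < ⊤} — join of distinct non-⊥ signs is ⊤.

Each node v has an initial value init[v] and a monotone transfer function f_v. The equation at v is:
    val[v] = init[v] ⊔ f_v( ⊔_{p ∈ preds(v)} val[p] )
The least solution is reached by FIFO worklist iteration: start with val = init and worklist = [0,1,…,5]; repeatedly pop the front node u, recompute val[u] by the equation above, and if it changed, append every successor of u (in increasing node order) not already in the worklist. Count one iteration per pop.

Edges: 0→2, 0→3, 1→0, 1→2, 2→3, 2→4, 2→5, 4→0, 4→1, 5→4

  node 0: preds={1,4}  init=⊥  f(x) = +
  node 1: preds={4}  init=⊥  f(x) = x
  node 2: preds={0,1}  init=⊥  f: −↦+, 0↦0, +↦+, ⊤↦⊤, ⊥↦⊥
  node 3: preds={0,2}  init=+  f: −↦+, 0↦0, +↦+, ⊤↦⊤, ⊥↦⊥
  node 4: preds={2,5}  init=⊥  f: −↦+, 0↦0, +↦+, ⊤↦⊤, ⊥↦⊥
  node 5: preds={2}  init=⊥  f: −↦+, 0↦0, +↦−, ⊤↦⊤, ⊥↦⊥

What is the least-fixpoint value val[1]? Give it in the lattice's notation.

⊤

Trace (18 dequeues):
  [1] u=0 | in ⊥ | out + | prev ⊥ | push {}
  [2] u=1 | in ⊥ | out ⊥ | ==
  [3] u=2 | in + | out + | prev ⊥ | push {}
  [4] u=3 | in + | out + | ==
  [5] u=4 | in + | out + | prev ⊥ | push {0,1}
  [6] u=5 | in + | out − | prev ⊥ | push {4}
  [7] u=0 | in + | out + | ==
  [8] u=1 | in + | out + | prev ⊥ | push {0,2}
  [9] u=4 | in ⊤ | out ⊤ | prev + | push {1}
  [10] u=0 | in ⊤ | out + | ==
  [11] u=2 | in + | out + | ==
  [12] u=1 | in ⊤ | out ⊤ | prev + | push {0,2}
  [13] u=0 | in ⊤ | out + | ==
  [14] u=2 | in ⊤ | out ⊤ | prev + | push {3,4,5}
  [15] u=3 | in ⊤ | out ⊤ | prev + | push {}
  [16] u=4 | in ⊤ | out ⊤ | ==
  [17] u=5 | in ⊤ | out ⊤ | prev − | push {4}
  [18] u=4 | in ⊤ | out ⊤ | ==

Converged values:
  [0] +
  [1] ⊤
  [2] ⊤
  [3] ⊤
  [4] ⊤
  [5] ⊤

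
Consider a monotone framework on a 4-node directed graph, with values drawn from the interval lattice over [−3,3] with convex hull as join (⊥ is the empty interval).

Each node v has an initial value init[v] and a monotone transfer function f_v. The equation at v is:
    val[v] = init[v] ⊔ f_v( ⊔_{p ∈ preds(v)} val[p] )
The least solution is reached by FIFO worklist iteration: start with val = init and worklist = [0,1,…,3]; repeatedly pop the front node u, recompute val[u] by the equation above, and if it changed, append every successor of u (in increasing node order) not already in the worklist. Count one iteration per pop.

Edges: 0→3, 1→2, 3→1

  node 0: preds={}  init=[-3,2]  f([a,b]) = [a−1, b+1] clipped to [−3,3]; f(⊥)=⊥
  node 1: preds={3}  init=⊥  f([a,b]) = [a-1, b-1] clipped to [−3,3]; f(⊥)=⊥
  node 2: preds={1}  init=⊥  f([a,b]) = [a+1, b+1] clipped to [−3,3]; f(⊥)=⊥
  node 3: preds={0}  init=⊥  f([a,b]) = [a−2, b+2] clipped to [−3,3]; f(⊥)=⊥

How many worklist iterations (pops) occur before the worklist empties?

Iteration log — 6 steps:
  step 1. node 0  ⊔preds=⊥  new=[-3,2]  stable
  step 2. node 1  ⊔preds=⊥  new=⊥  stable
  step 3. node 2  ⊔preds=⊥  new=⊥  stable
  step 4. node 3  ⊔preds=[-3,2]  new=[-3,3]  old=⊥  +wl: 1
  step 5. node 1  ⊔preds=[-3,3]  new=[-3,2]  old=⊥  +wl: 2
  step 6. node 2  ⊔preds=[-3,2]  new=[-2,3]  old=⊥  +wl: 

Least fixpoint reached:
  node 0: [-3,2]
  node 1: [-3,2]
  node 2: [-2,3]
  node 3: [-3,3]

6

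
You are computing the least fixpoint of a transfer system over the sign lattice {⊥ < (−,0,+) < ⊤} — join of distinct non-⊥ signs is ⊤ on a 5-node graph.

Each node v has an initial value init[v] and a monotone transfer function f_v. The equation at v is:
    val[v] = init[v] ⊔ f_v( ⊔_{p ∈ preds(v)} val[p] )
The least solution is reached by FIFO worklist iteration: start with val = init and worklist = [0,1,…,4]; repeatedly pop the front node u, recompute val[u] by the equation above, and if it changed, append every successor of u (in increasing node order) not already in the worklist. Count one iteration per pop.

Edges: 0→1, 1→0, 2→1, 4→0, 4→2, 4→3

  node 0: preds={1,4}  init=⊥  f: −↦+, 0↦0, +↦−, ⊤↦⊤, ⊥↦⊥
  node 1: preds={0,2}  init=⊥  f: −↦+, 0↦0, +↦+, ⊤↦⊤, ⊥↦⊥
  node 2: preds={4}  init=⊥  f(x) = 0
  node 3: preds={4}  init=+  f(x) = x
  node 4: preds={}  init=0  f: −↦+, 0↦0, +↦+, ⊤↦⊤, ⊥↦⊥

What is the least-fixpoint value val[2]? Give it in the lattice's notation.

Iteration log — 7 steps:
  step 1. node 0  ⊔preds=0  new=0  old=⊥  +wl: 
  step 2. node 1  ⊔preds=0  new=0  old=⊥  +wl: 0
  step 3. node 2  ⊔preds=0  new=0  old=⊥  +wl: 1
  step 4. node 3  ⊔preds=0  new=⊤  old=+  +wl: 
  step 5. node 4  ⊔preds=⊥  new=0  stable
  step 6. node 0  ⊔preds=0  new=0  stable
  step 7. node 1  ⊔preds=0  new=0  stable

Least fixpoint reached:
  node 0: 0
  node 1: 0
  node 2: 0
  node 3: ⊤
  node 4: 0

0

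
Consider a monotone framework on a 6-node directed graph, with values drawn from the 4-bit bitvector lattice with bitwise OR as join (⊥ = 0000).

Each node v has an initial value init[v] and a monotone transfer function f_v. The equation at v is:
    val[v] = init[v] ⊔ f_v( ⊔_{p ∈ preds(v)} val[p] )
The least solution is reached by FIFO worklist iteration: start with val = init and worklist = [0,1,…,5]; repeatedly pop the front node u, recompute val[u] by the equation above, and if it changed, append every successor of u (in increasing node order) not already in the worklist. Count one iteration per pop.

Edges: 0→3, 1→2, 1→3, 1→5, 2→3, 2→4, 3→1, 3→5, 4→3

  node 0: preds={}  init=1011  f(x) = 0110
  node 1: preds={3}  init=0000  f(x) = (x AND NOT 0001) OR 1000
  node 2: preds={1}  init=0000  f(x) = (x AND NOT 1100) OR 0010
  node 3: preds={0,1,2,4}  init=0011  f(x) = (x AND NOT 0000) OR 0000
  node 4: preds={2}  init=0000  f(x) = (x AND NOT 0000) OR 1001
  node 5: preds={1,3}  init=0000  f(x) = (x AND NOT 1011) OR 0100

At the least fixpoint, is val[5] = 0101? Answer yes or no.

no

Worklist (10 pops):
  #1 pop 0: in=0000 → 1111 (was 1011); enqueue []
  #2 pop 1: in=0011 → 1010 (was 0000); enqueue []
  #3 pop 2: in=1010 → 0010 (was 0000); enqueue []
  #4 pop 3: in=1111 → 1111 (was 0011); enqueue [1]
  #5 pop 4: in=0010 → 1011 (was 0000); enqueue [3]
  #6 pop 5: in=1111 → 0100 (was 0000); enqueue []
  #7 pop 1: in=1111 → 1110 (was 1010); enqueue [2,5]
  #8 pop 3: in=1111 → 1111 (no change)
  #9 pop 2: in=1110 → 0010 (no change)
  #10 pop 5: in=1111 → 0100 (no change)

Fixpoint:
  val[0] = 1111
  val[1] = 1110
  val[2] = 0010
  val[3] = 1111
  val[4] = 1011
  val[5] = 0100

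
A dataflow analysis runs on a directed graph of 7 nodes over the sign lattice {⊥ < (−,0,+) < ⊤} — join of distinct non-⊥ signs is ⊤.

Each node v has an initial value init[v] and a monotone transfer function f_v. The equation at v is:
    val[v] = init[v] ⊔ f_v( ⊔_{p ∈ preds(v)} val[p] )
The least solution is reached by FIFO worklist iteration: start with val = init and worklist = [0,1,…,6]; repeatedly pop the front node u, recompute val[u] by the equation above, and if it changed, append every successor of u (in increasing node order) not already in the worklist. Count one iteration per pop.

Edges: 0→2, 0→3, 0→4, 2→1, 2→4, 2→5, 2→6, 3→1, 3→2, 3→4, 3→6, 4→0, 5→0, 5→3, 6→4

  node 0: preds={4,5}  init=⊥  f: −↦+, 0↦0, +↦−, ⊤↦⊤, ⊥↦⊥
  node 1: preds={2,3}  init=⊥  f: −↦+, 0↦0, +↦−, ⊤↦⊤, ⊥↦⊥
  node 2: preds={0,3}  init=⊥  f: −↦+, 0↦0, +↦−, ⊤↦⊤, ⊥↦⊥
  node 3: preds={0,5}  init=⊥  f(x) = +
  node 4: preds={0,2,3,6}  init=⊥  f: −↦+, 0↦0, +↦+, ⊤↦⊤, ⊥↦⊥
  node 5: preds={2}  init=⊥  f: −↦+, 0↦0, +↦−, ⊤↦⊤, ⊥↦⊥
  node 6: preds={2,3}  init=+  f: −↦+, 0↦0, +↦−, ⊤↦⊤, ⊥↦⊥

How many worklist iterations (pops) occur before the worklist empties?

Trace (24 dequeues):
  [1] u=0 | in ⊥ | out ⊥ | ==
  [2] u=1 | in ⊥ | out ⊥ | ==
  [3] u=2 | in ⊥ | out ⊥ | ==
  [4] u=3 | in ⊥ | out + | prev ⊥ | push {1,2}
  [5] u=4 | in + | out + | prev ⊥ | push {0}
  [6] u=5 | in ⊥ | out ⊥ | ==
  [7] u=6 | in + | out ⊤ | prev + | push {4}
  [8] u=1 | in + | out − | prev ⊥ | push {}
  [9] u=2 | in + | out − | prev ⊥ | push {1,5,6}
  [10] u=0 | in + | out − | prev ⊥ | push {2,3}
  [11] u=4 | in ⊤ | out ⊤ | prev + | push {0}
  [12] u=1 | in ⊤ | out ⊤ | prev − | push {}
  [13] u=5 | in − | out + | prev ⊥ | push {}
  [14] u=6 | in ⊤ | out ⊤ | ==
  [15] u=2 | in ⊤ | out ⊤ | prev − | push {1,4,5,6}
  [16] u=3 | in ⊤ | out + | ==
  [17] u=0 | in ⊤ | out ⊤ | prev − | push {2,3}
  [18] u=1 | in ⊤ | out ⊤ | ==
  [19] u=4 | in ⊤ | out ⊤ | ==
  [20] u=5 | in ⊤ | out ⊤ | prev + | push {0}
  [21] u=6 | in ⊤ | out ⊤ | ==
  [22] u=2 | in ⊤ | out ⊤ | ==
  [23] u=3 | in ⊤ | out + | ==
  [24] u=0 | in ⊤ | out ⊤ | ==

Converged values:
  [0] ⊤
  [1] ⊤
  [2] ⊤
  [3] +
  [4] ⊤
  [5] ⊤
  [6] ⊤

24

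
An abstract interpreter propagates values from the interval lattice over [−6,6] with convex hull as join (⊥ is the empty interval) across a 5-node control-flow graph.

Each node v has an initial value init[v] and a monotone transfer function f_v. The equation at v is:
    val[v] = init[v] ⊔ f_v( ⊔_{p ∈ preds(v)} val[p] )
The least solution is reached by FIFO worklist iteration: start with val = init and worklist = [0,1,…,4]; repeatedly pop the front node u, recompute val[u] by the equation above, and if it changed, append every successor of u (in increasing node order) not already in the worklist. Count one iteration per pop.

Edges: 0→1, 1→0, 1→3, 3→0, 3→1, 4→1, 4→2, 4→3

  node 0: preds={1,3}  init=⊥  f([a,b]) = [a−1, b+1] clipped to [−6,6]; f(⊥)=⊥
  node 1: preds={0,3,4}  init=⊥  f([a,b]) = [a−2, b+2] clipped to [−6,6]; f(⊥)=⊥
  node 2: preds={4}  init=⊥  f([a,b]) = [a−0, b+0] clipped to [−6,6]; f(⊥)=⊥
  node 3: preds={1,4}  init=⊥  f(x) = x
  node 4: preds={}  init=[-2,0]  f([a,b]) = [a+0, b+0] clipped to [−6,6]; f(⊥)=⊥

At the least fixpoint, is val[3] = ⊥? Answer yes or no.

no

Trace (14 dequeues):
  [1] u=0 | in ⊥ | out ⊥ | ==
  [2] u=1 | in [-2,0] | out [-4,2] | prev ⊥ | push {0}
  [3] u=2 | in [-2,0] | out [-2,0] | prev ⊥ | push {}
  [4] u=3 | in [-4,2] | out [-4,2] | prev ⊥ | push {1}
  [5] u=4 | in ⊥ | out [-2,0] | ==
  [6] u=0 | in [-4,2] | out [-5,3] | prev ⊥ | push {}
  [7] u=1 | in [-5,3] | out [-6,5] | prev [-4,2] | push {0,3}
  [8] u=0 | in [-6,5] | out [-6,6] | prev [-5,3] | push {1}
  [9] u=3 | in [-6,5] | out [-6,5] | prev [-4,2] | push {0}
  [10] u=1 | in [-6,6] | out [-6,6] | prev [-6,5] | push {3}
  [11] u=0 | in [-6,6] | out [-6,6] | ==
  [12] u=3 | in [-6,6] | out [-6,6] | prev [-6,5] | push {0,1}
  [13] u=0 | in [-6,6] | out [-6,6] | ==
  [14] u=1 | in [-6,6] | out [-6,6] | ==

Converged values:
  [0] [-6,6]
  [1] [-6,6]
  [2] [-2,0]
  [3] [-6,6]
  [4] [-2,0]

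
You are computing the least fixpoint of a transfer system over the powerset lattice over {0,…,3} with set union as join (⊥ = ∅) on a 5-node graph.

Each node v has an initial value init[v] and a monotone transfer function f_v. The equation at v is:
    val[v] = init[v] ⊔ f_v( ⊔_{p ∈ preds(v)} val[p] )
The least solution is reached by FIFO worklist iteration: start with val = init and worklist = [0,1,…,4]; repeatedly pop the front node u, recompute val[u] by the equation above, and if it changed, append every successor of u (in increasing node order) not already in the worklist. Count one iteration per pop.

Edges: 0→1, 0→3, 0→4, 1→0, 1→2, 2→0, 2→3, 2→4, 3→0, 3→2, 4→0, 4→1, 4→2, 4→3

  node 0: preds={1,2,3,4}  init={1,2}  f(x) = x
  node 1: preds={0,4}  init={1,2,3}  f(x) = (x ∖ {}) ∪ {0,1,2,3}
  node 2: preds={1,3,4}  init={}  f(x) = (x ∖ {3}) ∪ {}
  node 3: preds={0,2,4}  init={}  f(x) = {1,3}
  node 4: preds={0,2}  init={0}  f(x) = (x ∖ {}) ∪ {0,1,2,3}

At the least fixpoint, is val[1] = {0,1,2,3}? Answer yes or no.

yes

Worklist (9 pops):
  #1 pop 0: in={0,1,2,3} → {0,1,2,3} (was {1,2}); enqueue []
  #2 pop 1: in={0,1,2,3} → {0,1,2,3} (was {1,2,3}); enqueue [0]
  #3 pop 2: in={0,1,2,3} → {0,1,2} (was {}); enqueue []
  #4 pop 3: in={0,1,2,3} → {1,3} (was {}); enqueue [2]
  #5 pop 4: in={0,1,2,3} → {0,1,2,3} (was {0}); enqueue [1,3]
  #6 pop 0: in={0,1,2,3} → {0,1,2,3} (no change)
  #7 pop 2: in={0,1,2,3} → {0,1,2} (no change)
  #8 pop 1: in={0,1,2,3} → {0,1,2,3} (no change)
  #9 pop 3: in={0,1,2,3} → {1,3} (no change)

Fixpoint:
  val[0] = {0,1,2,3}
  val[1] = {0,1,2,3}
  val[2] = {0,1,2}
  val[3] = {1,3}
  val[4] = {0,1,2,3}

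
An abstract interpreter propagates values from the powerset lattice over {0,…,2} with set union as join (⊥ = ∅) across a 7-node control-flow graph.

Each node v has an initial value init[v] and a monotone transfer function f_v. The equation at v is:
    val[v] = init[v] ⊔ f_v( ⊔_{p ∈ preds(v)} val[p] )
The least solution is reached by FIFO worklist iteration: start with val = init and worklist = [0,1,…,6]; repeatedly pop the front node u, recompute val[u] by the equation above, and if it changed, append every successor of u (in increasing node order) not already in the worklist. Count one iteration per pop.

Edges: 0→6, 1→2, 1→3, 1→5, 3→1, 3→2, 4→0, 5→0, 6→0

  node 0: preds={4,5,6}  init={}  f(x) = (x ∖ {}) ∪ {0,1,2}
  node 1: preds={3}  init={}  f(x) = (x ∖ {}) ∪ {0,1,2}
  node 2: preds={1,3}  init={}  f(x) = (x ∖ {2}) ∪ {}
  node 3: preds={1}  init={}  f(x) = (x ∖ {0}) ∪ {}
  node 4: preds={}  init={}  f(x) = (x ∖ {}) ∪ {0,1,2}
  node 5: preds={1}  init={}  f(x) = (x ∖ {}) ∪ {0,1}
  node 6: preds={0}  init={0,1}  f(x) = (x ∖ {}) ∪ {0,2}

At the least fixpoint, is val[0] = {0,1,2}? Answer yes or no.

yes

Worklist (10 pops):
  #1 pop 0: in={0,1} → {0,1,2} (was {}); enqueue []
  #2 pop 1: in={} → {0,1,2} (was {}); enqueue []
  #3 pop 2: in={0,1,2} → {0,1} (was {}); enqueue []
  #4 pop 3: in={0,1,2} → {1,2} (was {}); enqueue [1,2]
  #5 pop 4: in={} → {0,1,2} (was {}); enqueue [0]
  #6 pop 5: in={0,1,2} → {0,1,2} (was {}); enqueue []
  #7 pop 6: in={0,1,2} → {0,1,2} (was {0,1}); enqueue []
  #8 pop 1: in={1,2} → {0,1,2} (no change)
  #9 pop 2: in={0,1,2} → {0,1} (no change)
  #10 pop 0: in={0,1,2} → {0,1,2} (no change)

Fixpoint:
  val[0] = {0,1,2}
  val[1] = {0,1,2}
  val[2] = {0,1}
  val[3] = {1,2}
  val[4] = {0,1,2}
  val[5] = {0,1,2}
  val[6] = {0,1,2}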